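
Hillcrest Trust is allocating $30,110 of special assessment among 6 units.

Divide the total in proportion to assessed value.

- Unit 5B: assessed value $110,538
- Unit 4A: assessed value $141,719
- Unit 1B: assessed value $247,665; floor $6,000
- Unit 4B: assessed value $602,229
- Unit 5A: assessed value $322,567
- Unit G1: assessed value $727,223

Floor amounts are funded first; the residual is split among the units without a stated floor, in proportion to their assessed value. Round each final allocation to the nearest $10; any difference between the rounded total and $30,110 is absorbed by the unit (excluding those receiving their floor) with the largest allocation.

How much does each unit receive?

Unit 5B: $1,400 · Unit 4A: $1,790 · Unit 1B: $6,000 · Unit 4B: $7,620 · Unit 5A: $4,080 · Unit G1: $9,220

Minimums first: Unit 1B $6,000. Residual $24,110.
Residual split over remaining assessed value 1,904,276: Unit 5B 1,399.52 → $1,400; Unit 4A 1,794.30 → $1,790; Unit 4B 7,624.81 → $7,620; Unit 5A 4,084.01 → $4,080; Unit G1 9,207.36 → $9,210.
Rounding difference +$10 applied to Unit G1 → $9,220.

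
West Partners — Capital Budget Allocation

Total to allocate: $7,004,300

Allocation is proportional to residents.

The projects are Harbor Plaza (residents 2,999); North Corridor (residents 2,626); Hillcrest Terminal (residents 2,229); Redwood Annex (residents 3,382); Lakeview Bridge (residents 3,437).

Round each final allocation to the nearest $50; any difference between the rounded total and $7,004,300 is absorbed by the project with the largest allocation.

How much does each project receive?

Harbor Plaza: $1,431,600 | North Corridor: $1,253,550 | Hillcrest Terminal: $1,064,050 | Redwood Annex: $1,614,450 | Lakeview Bridge: $1,640,650

Residents total: 14,673.
Raw shares: Harbor Plaza 2,999/14,673 × $7,004,300 = 1,431,601.97; North Corridor 2,626/14,673 × $7,004,300 = 1,253,546.77; Hillcrest Terminal 2,229/14,673 × $7,004,300 = 1,064,034.94; Redwood Annex 3,382/14,673 × $7,004,300 = 1,614,430.76; Lakeview Bridge 3,437/14,673 × $7,004,300 = 1,640,685.55.
At nearest $50: Harbor Plaza $1,431,600; North Corridor $1,253,550; Hillcrest Terminal $1,064,050; Redwood Annex $1,614,450; Lakeview Bridge $1,640,700. Sum = $7,004,350.
Difference $7,004,300 − $7,004,350 = −$50 applied to largest allocation (Lakeview Bridge): Lakeview Bridge becomes $1,640,650.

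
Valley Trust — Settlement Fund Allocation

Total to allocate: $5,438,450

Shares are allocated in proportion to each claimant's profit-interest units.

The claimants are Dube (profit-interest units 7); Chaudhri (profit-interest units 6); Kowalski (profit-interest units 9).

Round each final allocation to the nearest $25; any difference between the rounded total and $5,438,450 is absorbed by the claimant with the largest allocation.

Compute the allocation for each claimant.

Sum of profit-interest units: 22.
Proportional shares: Dube 7/22 × $5,438,450 = 1,730,415.91; Chaudhri 6/22 × $5,438,450 = 1,483,213.64; Kowalski 9/22 × $5,438,450 = 2,224,820.45.
After rounding ($25): Dube $1,730,425; Chaudhri $1,483,225; Kowalski $2,224,825. Sum = $5,438,475.
Difference $5,438,450 − $5,438,475 = −$25 applied to largest allocation (Kowalski): Kowalski becomes $2,224,800.

Dube: $1,730,425; Chaudhri: $1,483,225; Kowalski: $2,224,800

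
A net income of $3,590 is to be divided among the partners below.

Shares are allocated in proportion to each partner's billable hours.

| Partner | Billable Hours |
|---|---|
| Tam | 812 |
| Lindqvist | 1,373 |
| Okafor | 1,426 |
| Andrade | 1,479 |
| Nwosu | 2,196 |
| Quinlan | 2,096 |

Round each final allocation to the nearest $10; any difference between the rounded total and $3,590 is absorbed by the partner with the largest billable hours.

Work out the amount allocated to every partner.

Tam: $310 · Lindqvist: $530 · Okafor: $550 · Andrade: $570 · Nwosu: $830 · Quinlan: $800

Sum of billable hours: 9,382.
Pro-rata amounts: Tam 812/9,382 × $3,590 = 310.71; Lindqvist 1,373/9,382 × $3,590 = 525.38; Okafor 1,426/9,382 × $3,590 = 545.66; Andrade 1,479/9,382 × $3,590 = 565.94; Nwosu 2,196/9,382 × $3,590 = 840.29; Quinlan 2,096/9,382 × $3,590 = 802.03.
Rounded to nearest $10: Tam $310; Lindqvist $530; Okafor $550; Andrade $570; Nwosu $840; Quinlan $800. Sum = $3,600.
Difference $3,590 − $3,600 = −$10 applied to largest billable hours (Nwosu): Nwosu becomes $830.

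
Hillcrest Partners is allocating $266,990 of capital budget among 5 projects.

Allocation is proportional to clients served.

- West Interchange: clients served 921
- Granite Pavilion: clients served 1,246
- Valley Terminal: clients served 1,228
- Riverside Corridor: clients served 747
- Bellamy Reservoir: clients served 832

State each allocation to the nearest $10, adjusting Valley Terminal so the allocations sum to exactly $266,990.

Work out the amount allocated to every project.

West Interchange: $49,440 · Granite Pavilion: $66,880 · Valley Terminal: $65,910 · Riverside Corridor: $40,100 · Bellamy Reservoir: $44,660

Clients served total: 4,974.
Raw shares: West Interchange 921/4,974 × $266,990 = 49,436.63; Granite Pavilion 1,246/4,974 × $266,990 = 66,881.69; Valley Terminal 1,228/4,974 × $266,990 = 65,915.50; Riverside Corridor 747/4,974 × $266,990 = 40,096.81; Bellamy Reservoir 832/4,974 × $266,990 = 44,659.36.
Rounded to nearest $10: West Interchange $49,440; Granite Pavilion $66,880; Valley Terminal $65,920; Riverside Corridor $40,100; Bellamy Reservoir $44,660. Sum = $267,000.
Difference $266,990 − $267,000 = −$10 applied to Valley Terminal: Valley Terminal becomes $65,910.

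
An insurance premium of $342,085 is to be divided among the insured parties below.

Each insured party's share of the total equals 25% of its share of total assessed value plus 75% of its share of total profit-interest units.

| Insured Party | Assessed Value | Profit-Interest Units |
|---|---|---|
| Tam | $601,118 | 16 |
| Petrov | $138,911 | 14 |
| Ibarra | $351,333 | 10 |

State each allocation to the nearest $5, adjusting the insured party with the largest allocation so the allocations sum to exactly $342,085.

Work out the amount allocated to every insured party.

Tam: $149,730; Petrov: $100,685; Ibarra: $91,670

Totals — assessed value 1,091,362, profit-interest units 40.
Composite weights (25% assessed value + 75% profit-interest units): Tam 0.4377; Petrov 0.2943; Ibarra 0.2680.
Pro-rata amounts: Tam 149,730.28; Petrov 100,682.65; Ibarra 91,672.08.
At nearest $5: Tam $149,730; Petrov $100,685; Ibarra $91,670. Sum = $342,085.
No rounding difference to absorb.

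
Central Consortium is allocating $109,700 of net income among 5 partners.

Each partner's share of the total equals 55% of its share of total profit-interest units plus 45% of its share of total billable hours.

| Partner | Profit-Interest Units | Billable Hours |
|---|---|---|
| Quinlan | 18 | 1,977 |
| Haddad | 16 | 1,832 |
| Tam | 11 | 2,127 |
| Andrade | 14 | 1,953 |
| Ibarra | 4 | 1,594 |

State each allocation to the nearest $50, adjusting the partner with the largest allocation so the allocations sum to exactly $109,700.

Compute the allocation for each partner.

Quinlan: $27,550 · Haddad: $24,850 · Tam: $21,600 · Andrade: $23,550 · Ibarra: $12,150

Totals — profit-interest units 63, billable hours 9,483.
Blended shares (55% profit-interest units + 45% billable hours): Quinlan 0.2510; Haddad 0.2266; Tam 0.1970; Andrade 0.2149; Ibarra 0.1106.
Unrounded shares: Quinlan 27,530.10; Haddad 24,859.89; Tam 21,607.06; Andrade 23,574.38; Ibarra 12,128.57.
Rounded to nearest $50: Quinlan $27,550; Haddad $24,850; Tam $21,600; Andrade $23,550; Ibarra $12,150. Sum = $109,700.
Rounded total matches; no reconciliation needed.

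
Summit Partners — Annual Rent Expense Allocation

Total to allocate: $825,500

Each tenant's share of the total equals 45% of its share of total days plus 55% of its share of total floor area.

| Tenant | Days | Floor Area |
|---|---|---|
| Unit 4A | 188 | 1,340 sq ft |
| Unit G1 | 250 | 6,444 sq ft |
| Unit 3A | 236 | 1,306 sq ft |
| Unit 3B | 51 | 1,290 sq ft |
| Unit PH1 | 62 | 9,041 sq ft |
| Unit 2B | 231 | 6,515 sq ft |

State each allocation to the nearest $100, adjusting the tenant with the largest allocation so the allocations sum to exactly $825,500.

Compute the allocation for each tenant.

Days total 1,018; floor area total 25,936.
Combined weights (45% days + 55% floor area): Unit 4A 0.1115; Unit G1 0.2472; Unit 3A 0.1320; Unit 3B 0.0499; Unit PH1 0.2191; Unit 2B 0.2403.
Pro-rata amounts: Unit 4A 92,059.95; Unit G1 204,032.70; Unit 3A 108,980.28; Unit 3B 41,192.45; Unit PH1 180,892.26; Unit 2B 198,342.37.
At nearest $100: Unit 4A $92,100; Unit G1 $204,000; Unit 3A $109,000; Unit 3B $41,200; Unit PH1 $180,900; Unit 2B $198,300. Sum = $825,500.
Rounded total matches; no reconciliation needed.

Unit 4A: $92,100 | Unit G1: $204,000 | Unit 3A: $109,000 | Unit 3B: $41,200 | Unit PH1: $180,900 | Unit 2B: $198,300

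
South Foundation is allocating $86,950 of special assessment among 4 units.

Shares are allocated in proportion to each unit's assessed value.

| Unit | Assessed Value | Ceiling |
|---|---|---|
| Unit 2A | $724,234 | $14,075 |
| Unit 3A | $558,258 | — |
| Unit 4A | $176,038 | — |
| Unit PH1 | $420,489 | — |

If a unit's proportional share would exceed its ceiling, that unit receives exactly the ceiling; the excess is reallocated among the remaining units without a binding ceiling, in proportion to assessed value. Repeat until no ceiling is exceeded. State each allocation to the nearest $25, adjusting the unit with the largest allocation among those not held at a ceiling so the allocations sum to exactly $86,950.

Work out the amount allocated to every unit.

Assessed value total: 1,879,019.
Proportional shares (ignoring caps): Unit 2A 33,513.31; Unit 3A 25,832.91; Unit 4A 8,146.01; Unit PH1 19,457.77.
Cap binds for Unit 2A ($14,075); remaining pool $72,875 reallocated over remaining assessed value 1,154,785.
Redistributed shares: Unit 3A 35,229.98 → $35,225; Unit 4A 11,109.23 → $11,100; Unit PH1 26,535.79 → $26,525.
Rounding difference +$25 applied to Unit 3A → $35,250.

Unit 2A: $14,075 | Unit 3A: $35,250 | Unit 4A: $11,100 | Unit PH1: $26,525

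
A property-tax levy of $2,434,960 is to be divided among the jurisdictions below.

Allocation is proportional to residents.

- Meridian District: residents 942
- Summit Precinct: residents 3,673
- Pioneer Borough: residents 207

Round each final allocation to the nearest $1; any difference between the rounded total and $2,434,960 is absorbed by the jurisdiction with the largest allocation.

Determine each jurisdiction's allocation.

Meridian District: $475,681 | Summit Precinct: $1,854,750 | Pioneer Borough: $104,529

Residents total: 4,822.
Proportional shares: Meridian District 942/4,822 × $2,434,960 = 475,680.70; Summit Precinct 3,673/4,822 × $2,434,960 = 1,854,750.74; Pioneer Borough 207/4,822 × $2,434,960 = 104,528.56.
At nearest $1: Meridian District $475,681; Summit Precinct $1,854,751; Pioneer Borough $104,529. Sum = $2,434,961.
Difference $2,434,960 − $2,434,961 = −$1 applied to largest allocation (Summit Precinct): Summit Precinct becomes $1,854,750.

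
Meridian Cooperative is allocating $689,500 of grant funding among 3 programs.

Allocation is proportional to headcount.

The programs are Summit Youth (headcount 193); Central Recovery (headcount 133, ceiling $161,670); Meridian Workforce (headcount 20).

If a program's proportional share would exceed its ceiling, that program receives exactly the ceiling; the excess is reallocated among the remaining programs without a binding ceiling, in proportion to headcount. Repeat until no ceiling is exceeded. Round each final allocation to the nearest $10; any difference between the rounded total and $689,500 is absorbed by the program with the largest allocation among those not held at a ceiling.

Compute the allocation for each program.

Summit Youth: $478,270 · Central Recovery: $161,670 · Meridian Workforce: $49,560

Headcount total: 346.
Proportional shares (ignoring caps): Summit Youth 384,605.49; Central Recovery 265,039.02; Meridian Workforce 39,855.49.
Capped: Central Recovery ($161,670); residual $527,830 reallocated over remaining headcount 213.
Shares after redistribution: Summit Youth 478,268.50 → $478,270; Meridian Workforce 49,561.50 → $49,560.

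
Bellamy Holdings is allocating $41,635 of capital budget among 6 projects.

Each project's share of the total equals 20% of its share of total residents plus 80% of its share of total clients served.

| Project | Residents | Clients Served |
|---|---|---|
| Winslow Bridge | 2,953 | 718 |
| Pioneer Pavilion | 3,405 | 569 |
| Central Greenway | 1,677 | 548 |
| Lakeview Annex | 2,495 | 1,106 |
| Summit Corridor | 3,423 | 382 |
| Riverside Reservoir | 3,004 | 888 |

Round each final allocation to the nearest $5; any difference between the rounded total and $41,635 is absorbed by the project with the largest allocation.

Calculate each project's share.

Residents total 16,957; clients served total 4,211.
Blended shares (20% residents + 80% clients served): Winslow Bridge 0.1712; Pioneer Pavilion 0.1483; Central Greenway 0.1239; Lakeview Annex 0.2395; Summit Corridor 0.1129; Riverside Reservoir 0.2041.
Pro-rata amounts: Winslow Bridge 7,129.32; Pioneer Pavilion 6,172.73; Central Greenway 5,158.07; Lakeview Annex 9,973.40; Summit Corridor 4,702.45; Riverside Reservoir 8,499.03.
At nearest $5: Winslow Bridge $7,130; Pioneer Pavilion $6,175; Central Greenway $5,160; Lakeview Annex $9,975; Summit Corridor $4,700; Riverside Reservoir $8,500. Sum = $41,640.
Difference $41,635 − $41,640 = −$5 applied to largest allocation (Lakeview Annex): Lakeview Annex becomes $9,970.

Winslow Bridge: $7,130; Pioneer Pavilion: $6,175; Central Greenway: $5,160; Lakeview Annex: $9,970; Summit Corridor: $4,700; Riverside Reservoir: $8,500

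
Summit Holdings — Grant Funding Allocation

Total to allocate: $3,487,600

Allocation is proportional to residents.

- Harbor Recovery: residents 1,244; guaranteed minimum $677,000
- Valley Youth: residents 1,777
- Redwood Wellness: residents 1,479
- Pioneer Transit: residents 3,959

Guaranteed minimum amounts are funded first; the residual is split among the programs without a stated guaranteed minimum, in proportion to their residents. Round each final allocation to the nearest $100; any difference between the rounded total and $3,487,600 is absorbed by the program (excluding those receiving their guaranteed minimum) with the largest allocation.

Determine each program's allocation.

Harbor Recovery: $677,000 | Valley Youth: $692,200 | Redwood Wellness: $576,100 | Pioneer Transit: $1,542,300

Guaranteed amounts: Harbor Recovery $677,000. Residual $2,810,600.
Residual split over remaining residents 7,215: Valley Youth 692,229.55 → $692,200; Redwood Wellness 576,143.78 → $576,100; Pioneer Transit 1,542,226.67 → $1,542,200.
Rounding difference +$100 applied to Pioneer Transit → $1,542,300.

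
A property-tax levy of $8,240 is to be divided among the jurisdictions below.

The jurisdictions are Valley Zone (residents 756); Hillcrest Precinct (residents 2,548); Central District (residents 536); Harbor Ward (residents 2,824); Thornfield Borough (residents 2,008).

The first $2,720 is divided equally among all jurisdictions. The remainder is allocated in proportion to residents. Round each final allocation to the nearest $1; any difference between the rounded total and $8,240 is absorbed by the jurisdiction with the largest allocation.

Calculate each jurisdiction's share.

Valley Zone: $1,025 · Hillcrest Precinct: $2,166 · Central District: $885 · Harbor Ward: $2,342 · Thornfield Borough: $1,822

Equal tier: $2,720 ÷ 5 = $544 apiece.
Remainder $5,520 by residents (total 8,672): Valley Zone 481.22 → $481; Hillcrest Precinct 1,621.88 → $1,622; Central District 341.18 → $341; Harbor Ward 1,797.56 → $1,798; Thornfield Borough 1,278.15 → $1,278.
Totals: Valley Zone $544 + $481 = $1,025; Hillcrest Precinct $544 + $1,622 = $2,166; Central District $544 + $341 = $885; Harbor Ward $544 + $1,798 = $2,342; Thornfield Borough $544 + $1,278 = $1,822.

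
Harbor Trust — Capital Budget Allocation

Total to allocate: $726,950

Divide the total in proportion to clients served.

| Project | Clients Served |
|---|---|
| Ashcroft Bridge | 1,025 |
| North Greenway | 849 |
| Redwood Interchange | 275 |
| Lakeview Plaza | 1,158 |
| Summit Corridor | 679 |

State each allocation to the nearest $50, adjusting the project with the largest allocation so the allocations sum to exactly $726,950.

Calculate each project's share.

Ashcroft Bridge: $186,950 · North Greenway: $154,850 · Redwood Interchange: $50,150 · Lakeview Plaza: $211,150 · Summit Corridor: $123,850

Clients served total: 3,986.
Unrounded shares: Ashcroft Bridge 1,025/3,986 × $726,950 = 186,935.21; North Greenway 849/3,986 × $726,950 = 154,837.07; Redwood Interchange 275/3,986 × $726,950 = 50,153.35; Lakeview Plaza 1,158/3,986 × $726,950 = 211,191.19; Summit Corridor 679/3,986 × $726,950 = 123,833.18.
At nearest $50: Ashcroft Bridge $186,950; North Greenway $154,850; Redwood Interchange $50,150; Lakeview Plaza $211,200; Summit Corridor $123,850. Sum = $727,000.
Difference $726,950 − $727,000 = −$50 applied to largest allocation (Lakeview Plaza): Lakeview Plaza becomes $211,150.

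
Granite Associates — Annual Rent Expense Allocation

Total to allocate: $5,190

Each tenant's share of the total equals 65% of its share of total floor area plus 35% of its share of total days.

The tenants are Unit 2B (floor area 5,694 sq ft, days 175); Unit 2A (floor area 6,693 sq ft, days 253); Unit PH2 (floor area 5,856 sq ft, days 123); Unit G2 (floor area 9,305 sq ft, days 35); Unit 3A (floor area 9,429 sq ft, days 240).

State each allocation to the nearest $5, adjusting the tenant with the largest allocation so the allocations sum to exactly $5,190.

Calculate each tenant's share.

Floor area total 36,977; days total 826.
Blended shares (65% floor area + 35% days): Unit 2B 0.1742; Unit 2A 0.2249; Unit PH2 0.1551; Unit G2 0.1784; Unit 3A 0.2674.
Proportional shares: Unit 2B 904.33; Unit 2A 1,167.00; Unit PH2 804.75; Unit G2 925.89; Unit 3A 1,388.03.
After rounding ($5): Unit 2B $905; Unit 2A $1,165; Unit PH2 $805; Unit G2 $925; Unit 3A $1,390. Sum = $5,190.
No rounding difference to absorb.

Unit 2B: $905 | Unit 2A: $1,165 | Unit PH2: $805 | Unit G2: $925 | Unit 3A: $1,390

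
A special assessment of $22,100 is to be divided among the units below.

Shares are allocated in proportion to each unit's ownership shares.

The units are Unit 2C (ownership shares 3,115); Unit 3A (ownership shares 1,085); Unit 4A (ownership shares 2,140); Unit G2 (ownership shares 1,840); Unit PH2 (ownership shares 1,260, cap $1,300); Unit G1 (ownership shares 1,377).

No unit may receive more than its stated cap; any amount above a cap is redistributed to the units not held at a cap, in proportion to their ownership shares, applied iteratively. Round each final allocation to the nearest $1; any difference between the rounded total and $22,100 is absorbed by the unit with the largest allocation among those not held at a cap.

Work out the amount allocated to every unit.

Unit 2C: $6,779 · Unit 3A: $2,361 · Unit 4A: $4,658 · Unit G2: $4,005 · Unit PH2: $1,300 · Unit G1: $2,997

Ownership shares total: 10,817.
Proportional shares (ignoring caps): Unit 2C 6,364.20; Unit 3A 2,216.74; Unit 4A 4,372.19; Unit G2 3,759.27; Unit PH2 2,574.28; Unit G1 2,813.32.
Capped: Unit PH2 ($1,300); balance $20,800 reallocated over remaining ownership shares 9,557.
Shares after redistribution: Unit 2C 6,779.53 → $6,780; Unit 3A 2,361.41 → $2,361; Unit 4A 4,657.53 → $4,658; Unit G2 4,004.60 → $4,005; Unit G1 2,996.92 → $2,997.
Rounding difference −$1 applied to Unit 2C → $6,779.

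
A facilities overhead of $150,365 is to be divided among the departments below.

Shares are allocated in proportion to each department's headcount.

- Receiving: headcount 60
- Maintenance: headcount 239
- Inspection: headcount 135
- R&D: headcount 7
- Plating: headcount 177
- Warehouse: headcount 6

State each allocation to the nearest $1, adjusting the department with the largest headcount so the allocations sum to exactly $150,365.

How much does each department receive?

Receiving: $14,458; Maintenance: $57,591; Inspection: $32,531; R&D: $1,687; Plating: $42,652; Warehouse: $1,446

Total headcount = 624.
Raw shares: Receiving 60/624 × $150,365 = 14,458.17; Maintenance 239/624 × $150,365 = 57,591.72; Inspection 135/624 × $150,365 = 32,530.89; R&D 7/624 × $150,365 = 1,686.79; Plating 177/624 × $150,365 = 42,651.61; Warehouse 6/624 × $150,365 = 1,445.82.
At nearest $1: Receiving $14,458; Maintenance $57,592; Inspection $32,531; R&D $1,687; Plating $42,652; Warehouse $1,446. Sum = $150,366.
Difference $150,365 − $150,366 = −$1 applied to largest headcount (Maintenance): Maintenance becomes $57,591.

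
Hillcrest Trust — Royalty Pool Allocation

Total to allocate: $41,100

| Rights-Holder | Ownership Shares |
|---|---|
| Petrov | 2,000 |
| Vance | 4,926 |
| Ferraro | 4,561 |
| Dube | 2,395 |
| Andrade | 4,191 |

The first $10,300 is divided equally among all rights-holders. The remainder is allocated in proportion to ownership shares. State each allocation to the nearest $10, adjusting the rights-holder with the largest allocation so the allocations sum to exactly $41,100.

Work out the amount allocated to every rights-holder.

$10,300 shared equally gives $2,060 per rights-holder.
Remainder $30,800 by ownership shares (total 18,073): Petrov 3,408.40 → $3,410; Vance 8,394.89 → $8,390; Ferraro 7,772.85 → $7,770; Dube 4,081.56 → $4,080; Andrade 7,142.30 → $7,140.
Rounding difference +$10 on remainder applied to Vance.
Totals: Petrov $2,060 + $3,410 = $5,470; Vance $2,060 + $8,400 = $10,460; Ferraro $2,060 + $7,770 = $9,830; Dube $2,060 + $4,080 = $6,140; Andrade $2,060 + $7,140 = $9,200.

Petrov: $5,470; Vance: $10,460; Ferraro: $9,830; Dube: $6,140; Andrade: $9,200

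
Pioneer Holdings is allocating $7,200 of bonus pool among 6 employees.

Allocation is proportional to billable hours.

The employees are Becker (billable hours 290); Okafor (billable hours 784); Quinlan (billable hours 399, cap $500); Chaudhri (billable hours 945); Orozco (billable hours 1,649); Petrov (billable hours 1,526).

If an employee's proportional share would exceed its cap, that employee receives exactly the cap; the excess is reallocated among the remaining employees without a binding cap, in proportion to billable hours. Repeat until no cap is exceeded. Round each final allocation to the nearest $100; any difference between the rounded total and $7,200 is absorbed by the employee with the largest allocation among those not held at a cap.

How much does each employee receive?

Becker: $400; Okafor: $1,000; Quinlan: $500; Chaudhri: $1,200; Orozco: $2,100; Petrov: $2,000

Combined billable hours = 5,593.
Proportional shares (ignoring caps): Becker 373.32; Okafor 1,009.26; Quinlan 513.64; Chaudhri 1,216.52; Orozco 2,122.80; Petrov 1,964.46.
Capped: Quinlan ($500); balance $6,700 reallocated over remaining billable hours 5,194.
Remaining shares: Becker 374.09 → $400; Okafor 1,011.32 → $1,000; Chaudhri 1,219.00 → $1,200; Orozco 2,127.13 → $2,100; Petrov 1,968.46 → $2,000.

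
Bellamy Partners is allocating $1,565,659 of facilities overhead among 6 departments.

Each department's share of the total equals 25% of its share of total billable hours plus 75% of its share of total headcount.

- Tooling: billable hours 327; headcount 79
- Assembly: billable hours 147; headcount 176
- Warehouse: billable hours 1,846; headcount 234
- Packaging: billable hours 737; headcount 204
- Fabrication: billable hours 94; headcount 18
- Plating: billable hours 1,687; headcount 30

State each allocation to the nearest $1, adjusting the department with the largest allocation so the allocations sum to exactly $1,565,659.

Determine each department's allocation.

Billable hours total 4,838; headcount total 741.
Blended shares (25% billable hours + 75% headcount): Tooling 0.0969; Assembly 0.1857; Warehouse 0.3322; Packaging 0.2446; Fabrication 0.0231; Plating 0.1175.
Pro-rata amounts: Tooling 151,645.02; Assembly 290,795.74; Warehouse 520,163.21; Packaging 382,900.15; Fabrication 36,129.15; Plating 184,025.72.
At nearest $1: Tooling $151,645; Assembly $290,796; Warehouse $520,163; Packaging $382,900; Fabrication $36,129; Plating $184,026. Sum = $1,565,659.
Rounded total matches; no reconciliation needed.

Tooling: $151,645 | Assembly: $290,796 | Warehouse: $520,163 | Packaging: $382,900 | Fabrication: $36,129 | Plating: $184,026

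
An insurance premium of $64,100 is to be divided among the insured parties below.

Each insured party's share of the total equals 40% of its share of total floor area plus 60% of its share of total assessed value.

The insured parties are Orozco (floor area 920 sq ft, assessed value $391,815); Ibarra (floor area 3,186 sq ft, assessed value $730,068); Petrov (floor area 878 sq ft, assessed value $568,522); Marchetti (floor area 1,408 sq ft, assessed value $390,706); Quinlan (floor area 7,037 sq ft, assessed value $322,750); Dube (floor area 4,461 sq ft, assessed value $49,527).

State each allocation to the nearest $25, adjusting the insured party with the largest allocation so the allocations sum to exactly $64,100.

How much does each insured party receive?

Orozco: $7,450 · Ibarra: $16,000 · Petrov: $10,175 · Marchetti: $8,150 · Quinlan: $15,150 · Dube: $7,175

Totals — floor area 17,890, assessed value 2,453,388.
Composite weights (40% floor area + 60% assessed value): Orozco 0.1164; Ibarra 0.2498; Petrov 0.1587; Marchetti 0.1270; Quinlan 0.2363; Dube 0.1119.
Proportional shares: Orozco 7,460.75; Ibarra 16,010.94; Petrov 10,170.66; Marchetti 8,142.77; Quinlan 15,144.97; Dube 7,169.92.
At nearest $25: Orozco $7,450; Ibarra $16,000; Petrov $10,175; Marchetti $8,150; Quinlan $15,150; Dube $7,175. Sum = $64,100.
Sum already equals the total — no adjustment.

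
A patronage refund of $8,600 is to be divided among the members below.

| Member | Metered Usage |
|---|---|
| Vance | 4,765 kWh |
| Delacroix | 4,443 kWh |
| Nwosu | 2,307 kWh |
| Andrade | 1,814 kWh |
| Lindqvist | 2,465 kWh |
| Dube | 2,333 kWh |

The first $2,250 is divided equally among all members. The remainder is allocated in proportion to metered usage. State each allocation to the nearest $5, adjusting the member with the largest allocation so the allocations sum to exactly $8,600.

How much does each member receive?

First tranche $2,250 split equally: $375 each.
Remainder $6,350 by metered usage (total 18,127): Vance 1,669.21 → $1,670; Delacroix 1,556.41 → $1,555; Nwosu 808.16 → $810; Andrade 635.46 → $635; Lindqvist 863.50 → $865; Dube 817.26 → $815.
Totals: Vance $375 + $1,670 = $2,045; Delacroix $375 + $1,555 = $1,930; Nwosu $375 + $810 = $1,185; Andrade $375 + $635 = $1,010; Lindqvist $375 + $865 = $1,240; Dube $375 + $815 = $1,190.

Vance: $2,045 | Delacroix: $1,930 | Nwosu: $1,185 | Andrade: $1,010 | Lindqvist: $1,240 | Dube: $1,190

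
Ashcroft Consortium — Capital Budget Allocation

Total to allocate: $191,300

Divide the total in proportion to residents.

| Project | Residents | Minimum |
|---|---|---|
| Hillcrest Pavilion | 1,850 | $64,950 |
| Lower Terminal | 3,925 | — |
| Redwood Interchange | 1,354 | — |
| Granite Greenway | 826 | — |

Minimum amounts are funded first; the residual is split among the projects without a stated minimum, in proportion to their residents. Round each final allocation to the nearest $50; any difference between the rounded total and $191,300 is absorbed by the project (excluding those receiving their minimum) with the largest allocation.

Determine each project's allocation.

Hillcrest Pavilion: $64,950 | Lower Terminal: $81,250 | Redwood Interchange: $28,000 | Granite Greenway: $17,100

Fund the minimums — Hillcrest Pavilion $64,950. Residual $126,350.
Residual split over remaining residents 6,105: Lower Terminal 81,232.39 → $81,250; Redwood Interchange 28,022.59 → $28,000; Granite Greenway 17,095.02 → $17,100.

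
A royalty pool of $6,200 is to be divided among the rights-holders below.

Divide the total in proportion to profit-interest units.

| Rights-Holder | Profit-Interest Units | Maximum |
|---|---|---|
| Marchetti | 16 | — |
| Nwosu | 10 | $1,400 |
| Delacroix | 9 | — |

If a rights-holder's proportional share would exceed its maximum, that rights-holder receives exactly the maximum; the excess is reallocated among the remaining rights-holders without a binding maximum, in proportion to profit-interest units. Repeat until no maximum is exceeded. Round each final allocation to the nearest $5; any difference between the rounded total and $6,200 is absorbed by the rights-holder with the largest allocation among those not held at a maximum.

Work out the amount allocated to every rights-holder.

Marchetti: $3,070 · Nwosu: $1,400 · Delacroix: $1,730

Total profit-interest units = 35.
Unconstrained shares: Marchetti 2,834.29; Nwosu 1,771.43; Delacroix 1,594.29.
Capped: Nwosu ($1,400); residual $4,800 reallocated over remaining profit-interest units 25.
Shares after redistribution: Marchetti 3,072.00 → $3,070; Delacroix 1,728.00 → $1,730.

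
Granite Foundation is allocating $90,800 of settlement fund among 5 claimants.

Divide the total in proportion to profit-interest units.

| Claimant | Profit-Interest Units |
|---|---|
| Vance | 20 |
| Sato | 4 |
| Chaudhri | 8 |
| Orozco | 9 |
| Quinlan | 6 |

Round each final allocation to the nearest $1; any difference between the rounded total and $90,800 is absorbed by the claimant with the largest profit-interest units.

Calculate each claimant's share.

Sum of profit-interest units: 47.
Raw shares: Vance 20/47 × $90,800 = 38,638.30; Sato 4/47 × $90,800 = 7,727.66; Chaudhri 8/47 × $90,800 = 15,455.32; Orozco 9/47 × $90,800 = 17,387.23; Quinlan 6/47 × $90,800 = 11,591.49.
At nearest $1: Vance $38,638; Sato $7,728; Chaudhri $15,455; Orozco $17,387; Quinlan $11,591. Sum = $90,799.
Difference $90,800 − $90,799 = +$1 applied to largest profit-interest units (Vance): Vance becomes $38,639.

Vance: $38,639 · Sato: $7,728 · Chaudhri: $15,455 · Orozco: $17,387 · Quinlan: $11,591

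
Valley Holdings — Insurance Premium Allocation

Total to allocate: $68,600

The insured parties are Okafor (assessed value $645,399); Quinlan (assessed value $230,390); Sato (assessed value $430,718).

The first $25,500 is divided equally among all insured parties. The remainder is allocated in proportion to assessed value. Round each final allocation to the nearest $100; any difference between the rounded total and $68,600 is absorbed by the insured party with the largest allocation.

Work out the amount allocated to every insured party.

Equal tier: $25,500 ÷ 3 = $8,500 apiece.
Remainder $43,100 by assessed value (total 1,306,507): Okafor 21,290.89 → $21,300; Quinlan 7,600.27 → $7,600; Sato 14,208.84 → $14,200.
Totals: Okafor $8,500 + $21,300 = $29,800; Quinlan $8,500 + $7,600 = $16,100; Sato $8,500 + $14,200 = $22,700.

Okafor: $29,800; Quinlan: $16,100; Sato: $22,700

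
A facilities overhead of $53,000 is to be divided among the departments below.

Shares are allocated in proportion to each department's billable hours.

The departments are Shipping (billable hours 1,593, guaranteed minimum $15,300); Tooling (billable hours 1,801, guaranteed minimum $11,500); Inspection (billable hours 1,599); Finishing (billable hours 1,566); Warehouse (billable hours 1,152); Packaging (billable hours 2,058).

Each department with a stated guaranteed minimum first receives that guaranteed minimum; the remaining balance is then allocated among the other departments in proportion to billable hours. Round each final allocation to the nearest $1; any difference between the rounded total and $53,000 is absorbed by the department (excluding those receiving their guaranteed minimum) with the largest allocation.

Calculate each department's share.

Shipping: $15,300 · Tooling: $11,500 · Inspection: $6,572 · Finishing: $6,436 · Warehouse: $4,734 · Packaging: $8,458

Guaranteed amounts: Shipping $15,300; Tooling $11,500. Residual $26,200.
Residual split over remaining billable hours 6,375: Inspection 6,571.58 → $6,572; Finishing 6,435.95 → $6,436; Warehouse 4,734.49 → $4,734; Packaging 8,457.98 → $8,458.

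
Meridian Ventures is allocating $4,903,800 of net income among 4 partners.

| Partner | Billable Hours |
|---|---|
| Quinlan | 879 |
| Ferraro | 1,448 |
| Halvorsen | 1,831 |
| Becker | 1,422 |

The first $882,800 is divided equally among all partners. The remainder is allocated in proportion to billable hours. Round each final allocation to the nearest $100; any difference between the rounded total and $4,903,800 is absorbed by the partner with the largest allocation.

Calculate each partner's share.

Quinlan: $854,100 | Ferraro: $1,264,100 | Halvorsen: $1,540,200 | Becker: $1,245,400

First tranche $882,800 split equally: $220,700 each.
Remainder $4,021,000 by billable hours (total 5,580): Quinlan 633,415.59 → $633,400; Ferraro 1,043,442.29 → $1,043,400; Halvorsen 1,319,435.66 → $1,319,400; Becker 1,024,706.45 → $1,024,700.
Rounding difference +$100 on remainder applied to Halvorsen.
Totals: Quinlan $220,700 + $633,400 = $854,100; Ferraro $220,700 + $1,043,400 = $1,264,100; Halvorsen $220,700 + $1,319,500 = $1,540,200; Becker $220,700 + $1,024,700 = $1,245,400.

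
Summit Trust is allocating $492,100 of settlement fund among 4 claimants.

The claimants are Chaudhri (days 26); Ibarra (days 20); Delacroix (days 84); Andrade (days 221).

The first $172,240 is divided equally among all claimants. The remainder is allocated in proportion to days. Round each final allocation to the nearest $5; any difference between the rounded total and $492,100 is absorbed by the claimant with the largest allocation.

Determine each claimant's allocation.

$172,240 shared equally gives $43,060 per claimant.
Remainder $319,860 by days (total 351): Chaudhri 23,693.33 → $23,695; Ibarra 18,225.64 → $18,225; Delacroix 76,547.69 → $76,550; Andrade 201,393.33 → $201,395.
Rounding difference −$5 on remainder applied to Andrade.
Totals: Chaudhri $43,060 + $23,695 = $66,755; Ibarra $43,060 + $18,225 = $61,285; Delacroix $43,060 + $76,550 = $119,610; Andrade $43,060 + $201,390 = $244,450.

Chaudhri: $66,755 · Ibarra: $61,285 · Delacroix: $119,610 · Andrade: $244,450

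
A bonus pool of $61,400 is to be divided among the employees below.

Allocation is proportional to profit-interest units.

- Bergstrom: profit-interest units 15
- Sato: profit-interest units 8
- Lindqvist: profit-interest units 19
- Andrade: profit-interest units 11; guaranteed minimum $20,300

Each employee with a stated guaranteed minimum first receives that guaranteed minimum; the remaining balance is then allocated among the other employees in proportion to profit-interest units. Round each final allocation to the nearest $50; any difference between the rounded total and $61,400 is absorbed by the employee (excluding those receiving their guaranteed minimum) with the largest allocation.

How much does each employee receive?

Guaranteed amounts: Andrade $20,300. Balance $41,100.
Balance split over remaining profit-interest units 42: Bergstrom 14,678.57 → $14,700; Sato 7,828.57 → $7,850; Lindqvist 18,592.86 → $18,600.
Rounding difference −$50 applied to Lindqvist → $18,550.

Bergstrom: $14,700 | Sato: $7,850 | Lindqvist: $18,550 | Andrade: $20,300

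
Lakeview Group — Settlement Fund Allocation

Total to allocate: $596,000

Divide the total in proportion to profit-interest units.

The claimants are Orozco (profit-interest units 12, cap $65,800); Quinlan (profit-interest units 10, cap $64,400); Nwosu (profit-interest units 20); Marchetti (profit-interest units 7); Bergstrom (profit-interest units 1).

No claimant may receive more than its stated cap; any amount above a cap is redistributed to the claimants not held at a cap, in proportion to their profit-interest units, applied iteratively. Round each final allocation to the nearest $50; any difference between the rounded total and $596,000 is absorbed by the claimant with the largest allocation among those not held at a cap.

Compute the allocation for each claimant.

Sum of profit-interest units: 50.
Pro-rata shares before constraints: Orozco 143,040.00; Quinlan 119,200.00; Nwosu 238,400.00; Marchetti 83,440.00; Bergstrom 11,920.00.
Capped: Orozco ($65,800), Quinlan ($64,400); balance $465,800 reallocated over remaining profit-interest units 28.
Remaining shares: Nwosu 332,714.29 → $332,700; Marchetti 116,450.00 → $116,450; Bergstrom 16,635.71 → $16,650.

Orozco: $65,800 | Quinlan: $64,400 | Nwosu: $332,700 | Marchetti: $116,450 | Bergstrom: $16,650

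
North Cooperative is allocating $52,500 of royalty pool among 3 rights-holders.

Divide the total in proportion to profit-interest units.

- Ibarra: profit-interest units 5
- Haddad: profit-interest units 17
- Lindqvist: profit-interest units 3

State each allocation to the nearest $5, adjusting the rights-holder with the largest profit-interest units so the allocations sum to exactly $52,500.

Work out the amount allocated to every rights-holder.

Ibarra: $10,500 · Haddad: $35,700 · Lindqvist: $6,300

Sum of profit-interest units: 5 + 17 + 3 = 25.
Pro-rata amounts: Ibarra 10,500.00; Haddad 35,700.00; Lindqvist 6,300.00.
Rounded to nearest $5: Ibarra $10,500; Haddad $35,700; Lindqvist $6,300. Sum = $52,500.
Rounded total matches; no reconciliation needed.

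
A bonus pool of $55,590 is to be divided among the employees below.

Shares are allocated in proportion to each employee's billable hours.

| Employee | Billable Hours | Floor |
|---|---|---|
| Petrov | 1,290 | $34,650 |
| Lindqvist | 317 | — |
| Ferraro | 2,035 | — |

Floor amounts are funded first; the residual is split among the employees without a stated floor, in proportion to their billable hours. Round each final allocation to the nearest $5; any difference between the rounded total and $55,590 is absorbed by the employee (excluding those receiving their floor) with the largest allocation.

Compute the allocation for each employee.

Minimums first: Petrov $34,650. Balance $20,940.
Balance split over remaining billable hours 2,352: Lindqvist 2,822.27 → $2,820; Ferraro 18,117.73 → $18,120.

Petrov: $34,650 | Lindqvist: $2,820 | Ferraro: $18,120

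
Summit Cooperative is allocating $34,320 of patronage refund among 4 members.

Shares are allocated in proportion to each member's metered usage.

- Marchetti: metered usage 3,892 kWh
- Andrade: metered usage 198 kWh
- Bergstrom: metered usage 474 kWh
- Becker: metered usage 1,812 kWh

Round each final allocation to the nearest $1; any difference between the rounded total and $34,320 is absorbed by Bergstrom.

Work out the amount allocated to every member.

Metered usage total: 6,376.
Unrounded shares: Marchetti 3,892/6,376 × $34,320 = 20,949.41; Andrade 198/6,376 × $34,320 = 1,065.77; Bergstrom 474/6,376 × $34,320 = 2,551.39; Becker 1,812/6,376 × $34,320 = 9,753.43.
Rounded to nearest $1: Marchetti $20,949; Andrade $1,066; Bergstrom $2,551; Becker $9,753. Sum = $34,319.
Difference $34,320 − $34,319 = +$1 applied to Bergstrom: Bergstrom becomes $2,552.

Marchetti: $20,949 | Andrade: $1,066 | Bergstrom: $2,552 | Becker: $9,753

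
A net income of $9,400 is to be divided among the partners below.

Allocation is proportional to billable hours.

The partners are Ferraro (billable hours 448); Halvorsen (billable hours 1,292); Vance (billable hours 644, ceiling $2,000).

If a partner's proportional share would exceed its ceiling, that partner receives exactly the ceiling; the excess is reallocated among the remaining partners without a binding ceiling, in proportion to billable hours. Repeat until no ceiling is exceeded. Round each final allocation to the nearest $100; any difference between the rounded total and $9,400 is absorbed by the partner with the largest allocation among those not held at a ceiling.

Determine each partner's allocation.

Combined billable hours = 2,384.
Proportional shares (ignoring caps): Ferraro 1,766.44; Halvorsen 5,094.30; Vance 2,539.26.
Capped: Vance ($2,000); balance $7,400 reallocated over remaining billable hours 1,740.
Redistributed shares: Ferraro 1,905.29 → $1,900; Halvorsen 5,494.71 → $5,500.

Ferraro: $1,900; Halvorsen: $5,500; Vance: $2,000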